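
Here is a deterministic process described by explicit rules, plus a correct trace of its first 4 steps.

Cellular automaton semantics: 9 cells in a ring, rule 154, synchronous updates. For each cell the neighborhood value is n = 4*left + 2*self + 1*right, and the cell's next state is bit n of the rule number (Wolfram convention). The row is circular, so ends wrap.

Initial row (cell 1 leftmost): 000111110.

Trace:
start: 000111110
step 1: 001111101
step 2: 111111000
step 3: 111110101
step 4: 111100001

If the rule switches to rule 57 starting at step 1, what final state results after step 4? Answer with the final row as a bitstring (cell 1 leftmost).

010101001

(re-executing steps 1..4 under rule 57; state before step 1: 000111110)
step 1: 110100001
step 2: 001011101
step 3: 100110010
step 4: 010101001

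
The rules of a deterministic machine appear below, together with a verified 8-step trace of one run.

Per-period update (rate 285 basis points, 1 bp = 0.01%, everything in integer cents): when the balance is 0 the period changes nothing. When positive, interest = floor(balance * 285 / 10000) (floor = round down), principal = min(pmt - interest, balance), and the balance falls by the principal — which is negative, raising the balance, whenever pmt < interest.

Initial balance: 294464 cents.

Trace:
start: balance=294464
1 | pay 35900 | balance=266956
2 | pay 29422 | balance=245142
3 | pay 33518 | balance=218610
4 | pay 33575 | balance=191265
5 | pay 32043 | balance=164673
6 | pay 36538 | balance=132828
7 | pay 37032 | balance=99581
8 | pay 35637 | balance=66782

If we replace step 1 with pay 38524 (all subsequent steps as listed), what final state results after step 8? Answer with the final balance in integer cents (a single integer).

63586

(re-executing from step 1 with the substitution; state before step 1: balance=294464)
1 | pay 38524 | balance=264332
2 | pay 29422 | balance=242443
3 | pay 33518 | balance=215834
4 | pay 33575 | balance=188410
5 | pay 32043 | balance=161736
6 | pay 36538 | balance=129807
7 | pay 37032 | balance=96474
8 | pay 35637 | balance=63586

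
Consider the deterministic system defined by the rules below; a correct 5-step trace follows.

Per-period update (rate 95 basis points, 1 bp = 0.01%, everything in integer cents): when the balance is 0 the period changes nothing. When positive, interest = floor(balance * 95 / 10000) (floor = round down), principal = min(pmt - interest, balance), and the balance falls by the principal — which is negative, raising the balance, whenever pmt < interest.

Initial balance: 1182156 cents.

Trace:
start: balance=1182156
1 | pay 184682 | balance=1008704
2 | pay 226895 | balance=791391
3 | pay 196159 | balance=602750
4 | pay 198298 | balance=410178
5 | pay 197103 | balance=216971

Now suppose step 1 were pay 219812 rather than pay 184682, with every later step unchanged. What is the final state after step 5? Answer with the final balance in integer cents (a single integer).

(re-executing from step 1 with the substitution; state before step 1: balance=1182156)
1 | pay 219812 | balance=973574
2 | pay 226895 | balance=755927
3 | pay 196159 | balance=566949
4 | pay 198298 | balance=374037
5 | pay 197103 | balance=180487

180487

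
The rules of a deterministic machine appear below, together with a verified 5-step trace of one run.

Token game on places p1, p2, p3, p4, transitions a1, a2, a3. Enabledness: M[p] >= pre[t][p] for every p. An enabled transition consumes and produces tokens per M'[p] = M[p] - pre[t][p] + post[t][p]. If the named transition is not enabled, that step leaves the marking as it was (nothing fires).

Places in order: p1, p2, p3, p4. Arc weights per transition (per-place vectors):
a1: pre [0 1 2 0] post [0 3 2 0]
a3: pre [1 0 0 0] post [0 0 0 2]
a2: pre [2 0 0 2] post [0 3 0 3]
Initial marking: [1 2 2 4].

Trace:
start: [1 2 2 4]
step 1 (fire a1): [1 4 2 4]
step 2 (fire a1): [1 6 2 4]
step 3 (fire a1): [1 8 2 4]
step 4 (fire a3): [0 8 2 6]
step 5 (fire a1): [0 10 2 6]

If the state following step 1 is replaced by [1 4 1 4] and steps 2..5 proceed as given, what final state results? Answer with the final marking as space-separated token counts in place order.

0 4 1 6

state after step 1 := [1 4 1 4]
step 2 (fire a1): [1 4 1 4]
step 3 (fire a1): [1 4 1 4]
step 4 (fire a3): [0 4 1 6]
step 5 (fire a1): [0 4 1 6]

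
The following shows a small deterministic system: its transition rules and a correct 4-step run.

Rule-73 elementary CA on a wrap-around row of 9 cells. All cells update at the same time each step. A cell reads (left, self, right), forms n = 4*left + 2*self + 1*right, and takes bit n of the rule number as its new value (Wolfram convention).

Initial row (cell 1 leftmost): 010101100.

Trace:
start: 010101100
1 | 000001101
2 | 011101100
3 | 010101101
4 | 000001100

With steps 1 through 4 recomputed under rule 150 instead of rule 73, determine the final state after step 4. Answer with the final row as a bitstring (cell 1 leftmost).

111100011

(re-executing steps 1..4 under rule 150; state before step 1: 010101100)
1 | 110100010
2 | 000110110
3 | 001000001
4 | 111100011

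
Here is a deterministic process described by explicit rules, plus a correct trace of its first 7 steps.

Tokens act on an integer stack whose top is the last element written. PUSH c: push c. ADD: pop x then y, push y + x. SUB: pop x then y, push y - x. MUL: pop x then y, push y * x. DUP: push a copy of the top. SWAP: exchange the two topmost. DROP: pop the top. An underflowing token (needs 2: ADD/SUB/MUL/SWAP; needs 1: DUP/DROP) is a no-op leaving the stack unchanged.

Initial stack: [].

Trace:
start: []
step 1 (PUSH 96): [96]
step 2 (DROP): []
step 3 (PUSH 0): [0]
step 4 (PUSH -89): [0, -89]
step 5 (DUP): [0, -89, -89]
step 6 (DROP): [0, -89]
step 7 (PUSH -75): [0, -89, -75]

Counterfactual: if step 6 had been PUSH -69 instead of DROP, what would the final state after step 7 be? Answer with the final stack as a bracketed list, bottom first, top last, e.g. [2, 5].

(re-executing from step 6 with the substitution; state before step 6: [0, -89, -89])
step 6 (PUSH -69): [0, -89, -89, -69]
step 7 (PUSH -75): [0, -89, -89, -69, -75]

[0, -89, -89, -69, -75]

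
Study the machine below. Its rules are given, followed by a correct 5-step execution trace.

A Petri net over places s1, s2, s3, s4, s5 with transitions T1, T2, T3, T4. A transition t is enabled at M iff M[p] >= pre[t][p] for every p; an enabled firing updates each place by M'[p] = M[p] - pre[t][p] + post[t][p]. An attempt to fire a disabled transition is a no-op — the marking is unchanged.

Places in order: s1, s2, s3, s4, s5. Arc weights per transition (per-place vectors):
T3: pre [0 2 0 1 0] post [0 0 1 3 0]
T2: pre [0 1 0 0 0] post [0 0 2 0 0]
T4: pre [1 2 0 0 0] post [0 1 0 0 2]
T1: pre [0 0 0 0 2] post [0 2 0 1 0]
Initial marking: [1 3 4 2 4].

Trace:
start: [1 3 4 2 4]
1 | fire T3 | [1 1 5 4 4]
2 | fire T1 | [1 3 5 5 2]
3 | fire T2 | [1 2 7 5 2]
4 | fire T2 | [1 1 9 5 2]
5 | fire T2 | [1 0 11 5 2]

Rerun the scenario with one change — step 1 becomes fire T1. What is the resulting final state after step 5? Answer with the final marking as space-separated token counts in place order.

(re-executing from step 1 with the substitution; state before step 1: [1 3 4 2 4])
1 | fire T1 | [1 5 4 3 2]
2 | fire T1 | [1 7 4 4 0]
3 | fire T2 | [1 6 6 4 0]
4 | fire T2 | [1 5 8 4 0]
5 | fire T2 | [1 4 10 4 0]

1 4 10 4 0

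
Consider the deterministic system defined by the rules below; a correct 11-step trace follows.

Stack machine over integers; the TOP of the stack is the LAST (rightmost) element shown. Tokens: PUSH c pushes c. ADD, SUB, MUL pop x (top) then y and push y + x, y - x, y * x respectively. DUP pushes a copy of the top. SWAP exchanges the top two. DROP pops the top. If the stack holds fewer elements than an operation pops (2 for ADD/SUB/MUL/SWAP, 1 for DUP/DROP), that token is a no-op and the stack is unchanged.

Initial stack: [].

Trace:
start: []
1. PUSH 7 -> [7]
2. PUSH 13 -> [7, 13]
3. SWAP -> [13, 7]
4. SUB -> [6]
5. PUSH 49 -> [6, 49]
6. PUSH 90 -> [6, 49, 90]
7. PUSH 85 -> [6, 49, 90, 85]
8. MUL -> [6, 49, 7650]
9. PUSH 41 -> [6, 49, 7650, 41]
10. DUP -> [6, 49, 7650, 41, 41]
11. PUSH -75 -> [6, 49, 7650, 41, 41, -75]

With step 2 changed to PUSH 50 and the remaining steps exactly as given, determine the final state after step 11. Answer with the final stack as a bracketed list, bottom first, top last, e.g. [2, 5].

[43, 49, 7650, 41, 41, -75]

(re-executing from step 2 with the substitution; state before step 2: [7])
2. PUSH 50 -> [7, 50]
3. SWAP -> [50, 7]
4. SUB -> [43]
5. PUSH 49 -> [43, 49]
6. PUSH 90 -> [43, 49, 90]
7. PUSH 85 -> [43, 49, 90, 85]
8. MUL -> [43, 49, 7650]
9. PUSH 41 -> [43, 49, 7650, 41]
10. DUP -> [43, 49, 7650, 41, 41]
11. PUSH -75 -> [43, 49, 7650, 41, 41, -75]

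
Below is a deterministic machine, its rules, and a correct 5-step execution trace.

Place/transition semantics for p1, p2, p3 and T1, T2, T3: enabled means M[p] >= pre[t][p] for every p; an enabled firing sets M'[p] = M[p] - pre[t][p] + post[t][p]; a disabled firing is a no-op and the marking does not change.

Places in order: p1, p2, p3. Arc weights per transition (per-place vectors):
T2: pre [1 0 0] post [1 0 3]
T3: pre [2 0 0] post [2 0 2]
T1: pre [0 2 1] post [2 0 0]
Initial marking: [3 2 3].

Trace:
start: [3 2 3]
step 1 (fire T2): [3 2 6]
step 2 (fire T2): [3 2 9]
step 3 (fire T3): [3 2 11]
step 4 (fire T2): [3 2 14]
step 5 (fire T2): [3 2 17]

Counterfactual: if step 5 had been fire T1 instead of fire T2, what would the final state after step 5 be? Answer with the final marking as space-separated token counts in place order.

(re-executing from step 5 with the substitution; state before step 5: [3 2 14])
step 5 (fire T1): [5 0 13]

5 0 13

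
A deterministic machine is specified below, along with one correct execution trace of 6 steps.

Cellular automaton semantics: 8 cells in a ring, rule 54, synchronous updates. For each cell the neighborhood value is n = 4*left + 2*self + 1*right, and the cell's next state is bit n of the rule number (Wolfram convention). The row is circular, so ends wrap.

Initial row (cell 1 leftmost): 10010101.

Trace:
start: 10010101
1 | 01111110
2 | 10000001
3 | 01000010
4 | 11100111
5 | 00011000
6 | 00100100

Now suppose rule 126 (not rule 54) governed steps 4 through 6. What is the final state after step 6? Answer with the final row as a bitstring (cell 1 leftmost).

01100110

(re-executing steps 4..6 under rule 126; state before step 4: 01000010)
4 | 11100111
5 | 00111100
6 | 01100110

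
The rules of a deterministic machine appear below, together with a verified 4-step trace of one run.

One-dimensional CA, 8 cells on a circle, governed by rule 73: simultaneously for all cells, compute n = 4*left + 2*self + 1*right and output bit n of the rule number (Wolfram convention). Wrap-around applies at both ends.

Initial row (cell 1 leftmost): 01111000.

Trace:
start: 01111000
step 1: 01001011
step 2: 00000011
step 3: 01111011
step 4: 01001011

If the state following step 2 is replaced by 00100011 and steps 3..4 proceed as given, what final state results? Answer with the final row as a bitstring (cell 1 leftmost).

state after step 2 := 00100011
step 3: 00001011
step 4: 01100011

01100011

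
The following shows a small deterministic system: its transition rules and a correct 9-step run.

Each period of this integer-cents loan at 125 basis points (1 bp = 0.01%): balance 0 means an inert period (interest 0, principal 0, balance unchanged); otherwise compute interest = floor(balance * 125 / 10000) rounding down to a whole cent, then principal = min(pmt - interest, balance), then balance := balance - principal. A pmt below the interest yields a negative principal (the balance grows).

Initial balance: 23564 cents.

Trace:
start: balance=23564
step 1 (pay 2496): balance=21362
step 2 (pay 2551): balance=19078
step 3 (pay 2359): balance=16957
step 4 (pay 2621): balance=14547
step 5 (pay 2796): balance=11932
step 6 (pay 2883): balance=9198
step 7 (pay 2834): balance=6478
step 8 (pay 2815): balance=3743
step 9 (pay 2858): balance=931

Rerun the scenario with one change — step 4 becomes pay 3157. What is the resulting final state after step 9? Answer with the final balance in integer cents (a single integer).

(re-executing from step 4 with the substitution; state before step 4: balance=16957)
step 4 (pay 3157): balance=14011
step 5 (pay 2796): balance=11390
step 6 (pay 2883): balance=8649
step 7 (pay 2834): balance=5923
step 8 (pay 2815): balance=3182
step 9 (pay 2858): balance=363

363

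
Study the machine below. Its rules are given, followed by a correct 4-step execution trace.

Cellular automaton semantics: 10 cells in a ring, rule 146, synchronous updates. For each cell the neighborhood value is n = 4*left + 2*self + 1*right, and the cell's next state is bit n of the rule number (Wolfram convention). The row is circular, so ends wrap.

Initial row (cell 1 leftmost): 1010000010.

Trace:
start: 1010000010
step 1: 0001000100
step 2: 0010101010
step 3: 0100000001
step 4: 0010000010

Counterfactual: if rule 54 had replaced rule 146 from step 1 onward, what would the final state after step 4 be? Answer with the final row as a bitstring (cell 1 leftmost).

0010000010

(re-executing steps 1..4 under rule 54; state before step 1: 1010000010)
step 1: 1111000111
step 2: 0000101000
step 3: 0001111100
step 4: 0010000010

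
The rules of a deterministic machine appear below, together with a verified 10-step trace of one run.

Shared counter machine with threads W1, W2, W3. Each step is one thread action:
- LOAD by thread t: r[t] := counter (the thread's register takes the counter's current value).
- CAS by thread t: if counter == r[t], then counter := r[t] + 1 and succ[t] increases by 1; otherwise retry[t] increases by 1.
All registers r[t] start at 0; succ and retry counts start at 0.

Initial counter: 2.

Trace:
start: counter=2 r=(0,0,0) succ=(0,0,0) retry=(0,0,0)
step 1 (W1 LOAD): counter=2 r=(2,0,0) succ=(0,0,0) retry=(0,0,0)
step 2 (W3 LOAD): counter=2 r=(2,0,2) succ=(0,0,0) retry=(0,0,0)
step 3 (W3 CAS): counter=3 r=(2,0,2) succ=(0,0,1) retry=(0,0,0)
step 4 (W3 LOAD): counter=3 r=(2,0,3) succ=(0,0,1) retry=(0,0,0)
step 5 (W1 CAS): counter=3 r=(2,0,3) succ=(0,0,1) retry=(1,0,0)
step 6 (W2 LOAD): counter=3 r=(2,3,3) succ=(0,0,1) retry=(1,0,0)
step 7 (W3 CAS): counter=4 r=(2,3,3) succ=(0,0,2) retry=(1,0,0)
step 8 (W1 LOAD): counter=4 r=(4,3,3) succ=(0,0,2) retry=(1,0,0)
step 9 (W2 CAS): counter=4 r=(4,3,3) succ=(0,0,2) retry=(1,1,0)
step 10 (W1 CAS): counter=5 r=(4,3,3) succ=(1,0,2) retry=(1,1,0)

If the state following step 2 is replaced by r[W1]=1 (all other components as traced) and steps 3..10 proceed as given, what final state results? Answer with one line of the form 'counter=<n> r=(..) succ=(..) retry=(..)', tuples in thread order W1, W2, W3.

counter=5 r=(4,3,3) succ=(1,0,2) retry=(1,1,0)

state after step 2 := counter=2 r=(1,0,2) succ=(0,0,0) retry=(0,0,0)
step 3 (W3 CAS): counter=3 r=(1,0,2) succ=(0,0,1) retry=(0,0,0)
step 4 (W3 LOAD): counter=3 r=(1,0,3) succ=(0,0,1) retry=(0,0,0)
step 5 (W1 CAS): counter=3 r=(1,0,3) succ=(0,0,1) retry=(1,0,0)
step 6 (W2 LOAD): counter=3 r=(1,3,3) succ=(0,0,1) retry=(1,0,0)
step 7 (W3 CAS): counter=4 r=(1,3,3) succ=(0,0,2) retry=(1,0,0)
step 8 (W1 LOAD): counter=4 r=(4,3,3) succ=(0,0,2) retry=(1,0,0)
step 9 (W2 CAS): counter=4 r=(4,3,3) succ=(0,0,2) retry=(1,1,0)
step 10 (W1 CAS): counter=5 r=(4,3,3) succ=(1,0,2) retry=(1,1,0)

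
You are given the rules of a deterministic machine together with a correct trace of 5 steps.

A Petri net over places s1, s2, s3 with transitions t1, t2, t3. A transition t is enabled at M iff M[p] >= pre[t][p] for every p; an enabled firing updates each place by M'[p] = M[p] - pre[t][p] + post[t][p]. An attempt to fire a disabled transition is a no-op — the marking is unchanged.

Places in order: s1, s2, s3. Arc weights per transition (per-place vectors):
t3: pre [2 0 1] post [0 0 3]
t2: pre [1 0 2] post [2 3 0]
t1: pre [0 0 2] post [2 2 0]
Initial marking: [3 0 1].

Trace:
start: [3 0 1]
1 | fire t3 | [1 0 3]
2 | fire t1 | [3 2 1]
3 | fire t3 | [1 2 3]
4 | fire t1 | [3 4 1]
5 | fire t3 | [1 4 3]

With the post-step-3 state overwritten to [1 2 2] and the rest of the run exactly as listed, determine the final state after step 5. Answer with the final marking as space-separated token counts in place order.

3 4 0

state after step 3 := [1 2 2]
4 | fire t1 | [3 4 0]
5 | fire t3 | [3 4 0]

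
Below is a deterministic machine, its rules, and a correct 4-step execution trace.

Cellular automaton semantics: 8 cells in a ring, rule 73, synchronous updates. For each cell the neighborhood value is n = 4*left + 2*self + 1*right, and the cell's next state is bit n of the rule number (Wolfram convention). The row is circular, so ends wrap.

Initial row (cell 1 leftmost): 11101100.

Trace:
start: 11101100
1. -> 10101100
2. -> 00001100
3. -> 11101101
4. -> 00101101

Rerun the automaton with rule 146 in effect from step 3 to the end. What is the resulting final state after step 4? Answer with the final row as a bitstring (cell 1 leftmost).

(re-executing steps 3..4 under rule 146; state before step 3: 00001100)
3. -> 00010010
4. -> 00101101

00101101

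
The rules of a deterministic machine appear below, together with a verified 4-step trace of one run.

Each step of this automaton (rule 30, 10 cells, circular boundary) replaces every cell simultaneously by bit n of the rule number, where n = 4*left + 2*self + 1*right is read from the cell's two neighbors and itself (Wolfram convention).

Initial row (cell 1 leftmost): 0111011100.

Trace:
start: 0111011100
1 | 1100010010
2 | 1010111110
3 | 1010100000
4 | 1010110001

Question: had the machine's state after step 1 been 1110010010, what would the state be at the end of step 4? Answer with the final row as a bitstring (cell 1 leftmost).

state after step 1 := 1110010010
2 | 1001111110
3 | 1111000000
4 | 1000100001

1000100001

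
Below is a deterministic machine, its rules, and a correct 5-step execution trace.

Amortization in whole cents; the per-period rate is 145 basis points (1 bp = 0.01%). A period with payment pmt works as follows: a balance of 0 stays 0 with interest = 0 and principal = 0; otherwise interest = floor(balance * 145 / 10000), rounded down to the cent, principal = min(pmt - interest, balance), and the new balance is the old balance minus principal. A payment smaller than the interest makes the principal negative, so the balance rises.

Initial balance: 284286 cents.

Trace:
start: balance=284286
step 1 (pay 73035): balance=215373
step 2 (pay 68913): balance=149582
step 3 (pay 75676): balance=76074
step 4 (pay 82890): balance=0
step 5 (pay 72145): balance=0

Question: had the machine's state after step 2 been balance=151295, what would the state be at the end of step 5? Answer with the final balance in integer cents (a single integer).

state after step 2 := balance=151295
step 3 (pay 75676): balance=77812
step 4 (pay 82890): balance=0
step 5 (pay 72145): balance=0

0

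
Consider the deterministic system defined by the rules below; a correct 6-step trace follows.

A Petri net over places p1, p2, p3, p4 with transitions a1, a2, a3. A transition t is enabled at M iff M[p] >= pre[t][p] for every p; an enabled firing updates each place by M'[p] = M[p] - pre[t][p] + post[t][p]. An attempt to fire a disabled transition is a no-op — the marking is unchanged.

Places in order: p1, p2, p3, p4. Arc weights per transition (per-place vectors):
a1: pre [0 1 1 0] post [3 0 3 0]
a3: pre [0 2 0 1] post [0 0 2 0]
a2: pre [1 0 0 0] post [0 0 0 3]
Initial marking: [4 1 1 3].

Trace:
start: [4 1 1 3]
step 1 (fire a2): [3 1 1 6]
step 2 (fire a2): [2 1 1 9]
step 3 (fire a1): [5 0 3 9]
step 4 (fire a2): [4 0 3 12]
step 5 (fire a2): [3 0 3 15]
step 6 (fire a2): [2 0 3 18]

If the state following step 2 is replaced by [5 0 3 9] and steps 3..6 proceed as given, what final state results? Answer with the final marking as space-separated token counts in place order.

2 0 3 18

state after step 2 := [5 0 3 9]
step 3 (fire a1): [5 0 3 9]
step 4 (fire a2): [4 0 3 12]
step 5 (fire a2): [3 0 3 15]
step 6 (fire a2): [2 0 3 18]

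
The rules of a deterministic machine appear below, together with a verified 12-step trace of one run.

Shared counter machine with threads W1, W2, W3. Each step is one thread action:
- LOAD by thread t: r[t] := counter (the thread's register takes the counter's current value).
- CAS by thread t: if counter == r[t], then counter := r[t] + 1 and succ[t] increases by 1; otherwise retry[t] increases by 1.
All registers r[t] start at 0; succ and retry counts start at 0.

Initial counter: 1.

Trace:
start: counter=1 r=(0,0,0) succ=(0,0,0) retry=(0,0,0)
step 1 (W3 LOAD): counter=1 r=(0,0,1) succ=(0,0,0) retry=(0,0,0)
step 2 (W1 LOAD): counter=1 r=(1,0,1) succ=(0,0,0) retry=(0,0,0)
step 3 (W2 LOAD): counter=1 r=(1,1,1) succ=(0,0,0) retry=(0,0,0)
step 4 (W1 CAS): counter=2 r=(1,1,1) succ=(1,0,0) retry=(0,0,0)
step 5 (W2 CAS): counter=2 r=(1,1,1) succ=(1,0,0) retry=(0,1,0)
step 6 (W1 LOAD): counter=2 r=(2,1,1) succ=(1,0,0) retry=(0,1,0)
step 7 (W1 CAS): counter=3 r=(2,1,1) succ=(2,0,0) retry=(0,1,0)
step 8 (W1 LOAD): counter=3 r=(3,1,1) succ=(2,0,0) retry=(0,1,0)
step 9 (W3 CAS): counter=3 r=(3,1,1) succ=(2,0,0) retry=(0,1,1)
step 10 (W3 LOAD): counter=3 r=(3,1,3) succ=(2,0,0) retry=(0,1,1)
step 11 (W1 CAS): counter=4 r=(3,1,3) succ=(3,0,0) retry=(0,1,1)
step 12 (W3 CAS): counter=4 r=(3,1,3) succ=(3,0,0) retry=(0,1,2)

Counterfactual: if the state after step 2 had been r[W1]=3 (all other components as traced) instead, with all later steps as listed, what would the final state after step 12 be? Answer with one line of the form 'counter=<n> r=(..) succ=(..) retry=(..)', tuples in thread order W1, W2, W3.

state after step 2 := counter=1 r=(3,0,1) succ=(0,0,0) retry=(0,0,0)
step 3 (W2 LOAD): counter=1 r=(3,1,1) succ=(0,0,0) retry=(0,0,0)
step 4 (W1 CAS): counter=1 r=(3,1,1) succ=(0,0,0) retry=(1,0,0)
step 5 (W2 CAS): counter=2 r=(3,1,1) succ=(0,1,0) retry=(1,0,0)
step 6 (W1 LOAD): counter=2 r=(2,1,1) succ=(0,1,0) retry=(1,0,0)
step 7 (W1 CAS): counter=3 r=(2,1,1) succ=(1,1,0) retry=(1,0,0)
step 8 (W1 LOAD): counter=3 r=(3,1,1) succ=(1,1,0) retry=(1,0,0)
step 9 (W3 CAS): counter=3 r=(3,1,1) succ=(1,1,0) retry=(1,0,1)
step 10 (W3 LOAD): counter=3 r=(3,1,3) succ=(1,1,0) retry=(1,0,1)
step 11 (W1 CAS): counter=4 r=(3,1,3) succ=(2,1,0) retry=(1,0,1)
step 12 (W3 CAS): counter=4 r=(3,1,3) succ=(2,1,0) retry=(1,0,2)

counter=4 r=(3,1,3) succ=(2,1,0) retry=(1,0,2)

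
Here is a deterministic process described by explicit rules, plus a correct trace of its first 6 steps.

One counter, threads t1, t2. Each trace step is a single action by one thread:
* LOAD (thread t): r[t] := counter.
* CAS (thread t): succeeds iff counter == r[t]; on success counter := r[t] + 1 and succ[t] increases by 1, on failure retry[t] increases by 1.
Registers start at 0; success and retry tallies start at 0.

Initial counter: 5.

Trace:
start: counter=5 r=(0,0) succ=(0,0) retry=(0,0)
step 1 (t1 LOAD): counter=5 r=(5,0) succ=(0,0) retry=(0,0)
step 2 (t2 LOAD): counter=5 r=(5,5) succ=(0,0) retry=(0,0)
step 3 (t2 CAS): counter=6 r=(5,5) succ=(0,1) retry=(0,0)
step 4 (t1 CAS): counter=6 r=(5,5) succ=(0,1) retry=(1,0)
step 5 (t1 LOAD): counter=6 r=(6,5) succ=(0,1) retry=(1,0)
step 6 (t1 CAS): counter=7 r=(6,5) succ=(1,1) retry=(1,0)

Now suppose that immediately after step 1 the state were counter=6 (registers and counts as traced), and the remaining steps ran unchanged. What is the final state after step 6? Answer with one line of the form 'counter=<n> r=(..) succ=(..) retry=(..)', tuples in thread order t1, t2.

counter=8 r=(7,6) succ=(1,1) retry=(1,0)

state after step 1 := counter=6 r=(5,0) succ=(0,0) retry=(0,0)
step 2 (t2 LOAD): counter=6 r=(5,6) succ=(0,0) retry=(0,0)
step 3 (t2 CAS): counter=7 r=(5,6) succ=(0,1) retry=(0,0)
step 4 (t1 CAS): counter=7 r=(5,6) succ=(0,1) retry=(1,0)
step 5 (t1 LOAD): counter=7 r=(7,6) succ=(0,1) retry=(1,0)
step 6 (t1 CAS): counter=8 r=(7,6) succ=(1,1) retry=(1,0)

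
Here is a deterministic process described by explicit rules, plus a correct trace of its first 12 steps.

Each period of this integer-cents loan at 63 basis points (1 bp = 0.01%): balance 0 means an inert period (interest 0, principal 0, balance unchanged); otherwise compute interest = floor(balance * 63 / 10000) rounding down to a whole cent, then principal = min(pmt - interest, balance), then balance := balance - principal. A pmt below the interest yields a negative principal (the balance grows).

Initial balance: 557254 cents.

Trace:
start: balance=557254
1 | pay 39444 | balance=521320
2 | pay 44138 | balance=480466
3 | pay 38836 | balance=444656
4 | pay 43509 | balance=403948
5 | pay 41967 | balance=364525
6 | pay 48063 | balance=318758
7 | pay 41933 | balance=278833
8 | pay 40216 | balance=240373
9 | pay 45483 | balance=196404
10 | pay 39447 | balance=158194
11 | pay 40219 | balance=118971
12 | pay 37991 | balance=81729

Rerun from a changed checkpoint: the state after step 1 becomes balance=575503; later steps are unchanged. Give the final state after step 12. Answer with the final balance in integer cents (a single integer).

139789

state after step 1 := balance=575503
2 | pay 44138 | balance=534990
3 | pay 38836 | balance=499524
4 | pay 43509 | balance=459162
5 | pay 41967 | balance=420087
6 | pay 48063 | balance=374670
7 | pay 41933 | balance=335097
8 | pay 40216 | balance=296992
9 | pay 45483 | balance=253380
10 | pay 39447 | balance=215529
11 | pay 40219 | balance=176667
12 | pay 37991 | balance=139789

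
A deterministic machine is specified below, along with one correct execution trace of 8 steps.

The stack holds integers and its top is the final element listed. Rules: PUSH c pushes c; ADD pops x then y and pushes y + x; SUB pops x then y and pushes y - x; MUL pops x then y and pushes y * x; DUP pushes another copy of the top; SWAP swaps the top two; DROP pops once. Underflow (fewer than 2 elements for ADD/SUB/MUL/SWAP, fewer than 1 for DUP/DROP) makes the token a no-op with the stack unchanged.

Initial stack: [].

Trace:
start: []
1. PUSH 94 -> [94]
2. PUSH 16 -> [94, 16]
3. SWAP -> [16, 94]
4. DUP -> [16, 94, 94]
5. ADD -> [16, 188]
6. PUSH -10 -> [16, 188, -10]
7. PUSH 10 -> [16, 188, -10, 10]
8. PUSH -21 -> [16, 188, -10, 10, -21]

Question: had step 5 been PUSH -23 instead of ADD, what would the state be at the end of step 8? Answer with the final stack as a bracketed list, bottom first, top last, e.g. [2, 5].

[16, 94, 94, -23, -10, 10, -21]

(re-executing from step 5 with the substitution; state before step 5: [16, 94, 94])
5. PUSH -23 -> [16, 94, 94, -23]
6. PUSH -10 -> [16, 94, 94, -23, -10]
7. PUSH 10 -> [16, 94, 94, -23, -10, 10]
8. PUSH -21 -> [16, 94, 94, -23, -10, 10, -21]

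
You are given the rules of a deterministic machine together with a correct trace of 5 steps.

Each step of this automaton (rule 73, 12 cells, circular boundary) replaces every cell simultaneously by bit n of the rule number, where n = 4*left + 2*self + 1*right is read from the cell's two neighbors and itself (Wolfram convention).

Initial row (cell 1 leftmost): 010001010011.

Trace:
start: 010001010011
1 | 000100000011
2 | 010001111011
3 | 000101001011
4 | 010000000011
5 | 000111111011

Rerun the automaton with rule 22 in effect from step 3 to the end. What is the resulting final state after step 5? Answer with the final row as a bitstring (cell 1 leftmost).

110100100001

(re-executing steps 3..5 under rule 22; state before step 3: 010001111011)
3 | 011010000000
4 | 100011000000
5 | 110100100001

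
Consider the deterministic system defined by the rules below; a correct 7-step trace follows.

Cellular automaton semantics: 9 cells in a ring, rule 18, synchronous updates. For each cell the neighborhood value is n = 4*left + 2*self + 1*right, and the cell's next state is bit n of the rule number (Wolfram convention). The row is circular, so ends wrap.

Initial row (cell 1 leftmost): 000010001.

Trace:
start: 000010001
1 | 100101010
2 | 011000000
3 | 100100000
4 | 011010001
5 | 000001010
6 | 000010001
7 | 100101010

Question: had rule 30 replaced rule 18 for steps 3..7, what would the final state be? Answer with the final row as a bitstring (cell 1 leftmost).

(re-executing steps 3..7 under rule 30; state before step 3: 011000000)
3 | 110100000
4 | 100110001
5 | 011101011
6 | 010001010
7 | 111011011

111011011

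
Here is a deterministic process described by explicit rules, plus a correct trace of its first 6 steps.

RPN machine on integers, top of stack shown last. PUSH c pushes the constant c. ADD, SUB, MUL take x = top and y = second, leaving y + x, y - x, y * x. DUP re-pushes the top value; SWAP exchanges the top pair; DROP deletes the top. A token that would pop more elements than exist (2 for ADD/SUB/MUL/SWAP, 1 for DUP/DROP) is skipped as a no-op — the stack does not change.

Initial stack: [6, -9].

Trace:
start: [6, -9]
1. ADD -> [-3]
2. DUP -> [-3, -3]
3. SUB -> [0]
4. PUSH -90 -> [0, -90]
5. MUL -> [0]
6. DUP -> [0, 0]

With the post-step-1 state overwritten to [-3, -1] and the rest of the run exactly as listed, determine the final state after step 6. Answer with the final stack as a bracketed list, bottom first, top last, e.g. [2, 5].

[-3, 0, 0]

state after step 1 := [-3, -1]
2. DUP -> [-3, -1, -1]
3. SUB -> [-3, 0]
4. PUSH -90 -> [-3, 0, -90]
5. MUL -> [-3, 0]
6. DUP -> [-3, 0, 0]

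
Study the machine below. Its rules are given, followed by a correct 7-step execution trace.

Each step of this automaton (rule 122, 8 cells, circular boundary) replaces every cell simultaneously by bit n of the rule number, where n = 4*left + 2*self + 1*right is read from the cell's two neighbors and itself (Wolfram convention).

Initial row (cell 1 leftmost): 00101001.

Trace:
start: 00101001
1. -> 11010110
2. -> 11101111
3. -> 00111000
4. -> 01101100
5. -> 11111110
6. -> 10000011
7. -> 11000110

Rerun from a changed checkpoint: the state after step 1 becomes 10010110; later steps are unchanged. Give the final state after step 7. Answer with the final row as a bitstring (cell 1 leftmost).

state after step 1 := 10010110
2. -> 01101111
3. -> 11111001
4. -> 00001111
5. -> 10011001
6. -> 11111111
7. -> 00000000

00000000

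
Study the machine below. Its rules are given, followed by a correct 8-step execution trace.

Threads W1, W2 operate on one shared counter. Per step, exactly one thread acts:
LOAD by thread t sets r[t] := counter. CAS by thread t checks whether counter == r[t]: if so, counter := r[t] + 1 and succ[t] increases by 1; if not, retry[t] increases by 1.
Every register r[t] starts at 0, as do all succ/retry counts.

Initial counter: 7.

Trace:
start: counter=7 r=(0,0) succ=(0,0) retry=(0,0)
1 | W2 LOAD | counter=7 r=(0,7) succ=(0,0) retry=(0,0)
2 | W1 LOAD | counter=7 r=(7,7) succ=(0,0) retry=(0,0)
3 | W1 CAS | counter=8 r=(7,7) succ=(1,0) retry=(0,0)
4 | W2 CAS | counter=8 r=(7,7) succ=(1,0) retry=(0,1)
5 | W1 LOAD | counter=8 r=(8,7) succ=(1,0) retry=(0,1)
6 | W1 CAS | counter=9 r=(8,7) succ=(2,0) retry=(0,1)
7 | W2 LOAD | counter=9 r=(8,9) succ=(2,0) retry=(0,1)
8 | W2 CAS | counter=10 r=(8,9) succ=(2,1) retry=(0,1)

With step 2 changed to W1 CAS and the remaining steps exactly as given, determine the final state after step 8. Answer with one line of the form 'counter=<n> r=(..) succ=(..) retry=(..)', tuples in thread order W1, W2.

(re-executing from step 2 with the substitution; state before step 2: counter=7 r=(0,7) succ=(0,0) retry=(0,0))
2 | W1 CAS | counter=7 r=(0,7) succ=(0,0) retry=(1,0)
3 | W1 CAS | counter=7 r=(0,7) succ=(0,0) retry=(2,0)
4 | W2 CAS | counter=8 r=(0,7) succ=(0,1) retry=(2,0)
5 | W1 LOAD | counter=8 r=(8,7) succ=(0,1) retry=(2,0)
6 | W1 CAS | counter=9 r=(8,7) succ=(1,1) retry=(2,0)
7 | W2 LOAD | counter=9 r=(8,9) succ=(1,1) retry=(2,0)
8 | W2 CAS | counter=10 r=(8,9) succ=(1,2) retry=(2,0)

counter=10 r=(8,9) succ=(1,2) retry=(2,0)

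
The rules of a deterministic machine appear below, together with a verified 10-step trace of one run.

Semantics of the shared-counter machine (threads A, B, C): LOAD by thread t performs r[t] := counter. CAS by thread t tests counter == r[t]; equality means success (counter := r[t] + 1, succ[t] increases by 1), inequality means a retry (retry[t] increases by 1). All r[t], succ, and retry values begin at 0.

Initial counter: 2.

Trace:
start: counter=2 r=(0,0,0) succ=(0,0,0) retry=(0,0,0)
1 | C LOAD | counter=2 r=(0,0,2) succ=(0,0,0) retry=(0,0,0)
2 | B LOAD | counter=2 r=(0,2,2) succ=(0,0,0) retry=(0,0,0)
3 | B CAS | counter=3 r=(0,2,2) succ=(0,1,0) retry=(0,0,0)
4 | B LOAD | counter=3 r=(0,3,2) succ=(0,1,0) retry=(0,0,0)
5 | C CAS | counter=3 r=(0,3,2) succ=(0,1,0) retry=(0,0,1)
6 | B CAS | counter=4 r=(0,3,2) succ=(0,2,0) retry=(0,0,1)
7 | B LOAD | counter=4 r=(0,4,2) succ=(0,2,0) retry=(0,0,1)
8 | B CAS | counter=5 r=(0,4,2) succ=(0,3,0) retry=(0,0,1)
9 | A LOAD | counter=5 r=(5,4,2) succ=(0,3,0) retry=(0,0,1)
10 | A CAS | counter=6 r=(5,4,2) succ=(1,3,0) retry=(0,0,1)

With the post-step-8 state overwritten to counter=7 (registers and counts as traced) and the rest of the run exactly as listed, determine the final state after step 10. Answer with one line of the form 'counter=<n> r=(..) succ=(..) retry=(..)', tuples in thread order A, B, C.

counter=8 r=(7,4,2) succ=(1,3,0) retry=(0,0,1)

state after step 8 := counter=7 r=(0,4,2) succ=(0,3,0) retry=(0,0,1)
9 | A LOAD | counter=7 r=(7,4,2) succ=(0,3,0) retry=(0,0,1)
10 | A CAS | counter=8 r=(7,4,2) succ=(1,3,0) retry=(0,0,1)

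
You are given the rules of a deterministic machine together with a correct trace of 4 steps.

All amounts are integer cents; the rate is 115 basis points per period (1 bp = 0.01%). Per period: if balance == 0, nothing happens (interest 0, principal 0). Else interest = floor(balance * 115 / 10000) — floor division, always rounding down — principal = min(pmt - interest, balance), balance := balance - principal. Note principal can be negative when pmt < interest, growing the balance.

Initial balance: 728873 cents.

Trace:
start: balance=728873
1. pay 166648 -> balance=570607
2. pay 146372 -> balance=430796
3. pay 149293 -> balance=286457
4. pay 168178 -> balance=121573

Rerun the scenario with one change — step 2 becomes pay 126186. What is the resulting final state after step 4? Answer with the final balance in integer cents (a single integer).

(re-executing from step 2 with the substitution; state before step 2: balance=570607)
2. pay 126186 -> balance=450982
3. pay 149293 -> balance=306875
4. pay 168178 -> balance=142226

142226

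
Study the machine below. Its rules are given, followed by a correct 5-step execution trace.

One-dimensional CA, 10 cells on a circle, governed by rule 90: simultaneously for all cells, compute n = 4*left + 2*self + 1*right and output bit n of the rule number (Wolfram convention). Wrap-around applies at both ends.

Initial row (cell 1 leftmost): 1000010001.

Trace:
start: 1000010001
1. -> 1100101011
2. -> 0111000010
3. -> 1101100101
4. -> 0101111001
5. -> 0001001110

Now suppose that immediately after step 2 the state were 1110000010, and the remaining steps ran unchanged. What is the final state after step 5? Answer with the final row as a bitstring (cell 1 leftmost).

state after step 2 := 1110000010
3. -> 1011000100
4. -> 0011101011
5. -> 1110100011

1110100011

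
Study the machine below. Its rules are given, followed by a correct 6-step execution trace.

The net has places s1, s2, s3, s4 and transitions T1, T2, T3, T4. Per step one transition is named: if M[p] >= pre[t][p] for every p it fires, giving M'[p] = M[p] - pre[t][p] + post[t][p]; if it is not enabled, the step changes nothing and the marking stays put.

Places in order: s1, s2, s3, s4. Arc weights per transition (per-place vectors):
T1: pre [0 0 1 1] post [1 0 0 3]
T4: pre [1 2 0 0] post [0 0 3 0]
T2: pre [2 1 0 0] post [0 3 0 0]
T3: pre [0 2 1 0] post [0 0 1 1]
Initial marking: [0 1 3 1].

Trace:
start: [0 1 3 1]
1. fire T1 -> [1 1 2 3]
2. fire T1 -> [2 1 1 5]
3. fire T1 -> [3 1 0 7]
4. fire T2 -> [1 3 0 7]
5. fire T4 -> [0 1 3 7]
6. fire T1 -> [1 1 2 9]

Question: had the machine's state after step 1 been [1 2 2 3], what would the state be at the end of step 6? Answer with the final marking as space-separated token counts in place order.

state after step 1 := [1 2 2 3]
2. fire T1 -> [2 2 1 5]
3. fire T1 -> [3 2 0 7]
4. fire T2 -> [1 4 0 7]
5. fire T4 -> [0 2 3 7]
6. fire T1 -> [1 2 2 9]

1 2 2 9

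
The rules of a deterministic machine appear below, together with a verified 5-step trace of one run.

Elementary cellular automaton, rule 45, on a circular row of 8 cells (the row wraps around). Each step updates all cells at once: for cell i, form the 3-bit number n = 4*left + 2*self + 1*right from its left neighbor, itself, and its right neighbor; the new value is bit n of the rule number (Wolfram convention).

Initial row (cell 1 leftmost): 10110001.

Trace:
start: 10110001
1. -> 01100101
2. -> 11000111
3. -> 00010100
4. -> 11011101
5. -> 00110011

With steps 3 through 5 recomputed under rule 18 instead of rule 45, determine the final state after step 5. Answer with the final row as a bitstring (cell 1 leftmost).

10101010

(re-executing steps 3..5 under rule 18; state before step 3: 11000111)
3. -> 00101000
4. -> 01000100
5. -> 10101010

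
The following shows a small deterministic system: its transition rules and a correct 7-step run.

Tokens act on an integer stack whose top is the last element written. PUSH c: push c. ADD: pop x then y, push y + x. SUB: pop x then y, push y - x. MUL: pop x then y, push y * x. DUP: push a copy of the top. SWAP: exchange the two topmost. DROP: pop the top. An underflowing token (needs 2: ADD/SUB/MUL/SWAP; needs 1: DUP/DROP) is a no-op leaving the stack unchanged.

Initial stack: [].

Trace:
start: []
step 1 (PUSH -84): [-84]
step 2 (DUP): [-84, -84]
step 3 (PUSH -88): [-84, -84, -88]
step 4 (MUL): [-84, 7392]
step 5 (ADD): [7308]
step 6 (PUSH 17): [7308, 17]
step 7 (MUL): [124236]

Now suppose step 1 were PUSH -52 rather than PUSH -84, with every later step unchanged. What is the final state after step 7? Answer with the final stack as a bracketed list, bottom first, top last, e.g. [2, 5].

(re-executing from step 1 with the substitution; state before step 1: [])
step 1 (PUSH -52): [-52]
step 2 (DUP): [-52, -52]
step 3 (PUSH -88): [-52, -52, -88]
step 4 (MUL): [-52, 4576]
step 5 (ADD): [4524]
step 6 (PUSH 17): [4524, 17]
step 7 (MUL): [76908]

[76908]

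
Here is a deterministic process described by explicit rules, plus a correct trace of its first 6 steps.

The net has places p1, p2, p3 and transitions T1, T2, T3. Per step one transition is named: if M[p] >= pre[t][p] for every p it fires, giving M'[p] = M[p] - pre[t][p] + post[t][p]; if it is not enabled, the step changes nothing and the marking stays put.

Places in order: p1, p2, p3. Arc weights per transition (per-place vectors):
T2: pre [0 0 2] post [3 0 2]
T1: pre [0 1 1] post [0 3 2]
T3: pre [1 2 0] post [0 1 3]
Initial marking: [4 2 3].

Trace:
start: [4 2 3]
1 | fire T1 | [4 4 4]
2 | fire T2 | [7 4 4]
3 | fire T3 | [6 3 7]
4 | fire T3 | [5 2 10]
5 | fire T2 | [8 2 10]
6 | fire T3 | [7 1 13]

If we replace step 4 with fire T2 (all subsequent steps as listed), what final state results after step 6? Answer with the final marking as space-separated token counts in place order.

(re-executing from step 4 with the substitution; state before step 4: [6 3 7])
4 | fire T2 | [9 3 7]
5 | fire T2 | [12 3 7]
6 | fire T3 | [11 2 10]

11 2 10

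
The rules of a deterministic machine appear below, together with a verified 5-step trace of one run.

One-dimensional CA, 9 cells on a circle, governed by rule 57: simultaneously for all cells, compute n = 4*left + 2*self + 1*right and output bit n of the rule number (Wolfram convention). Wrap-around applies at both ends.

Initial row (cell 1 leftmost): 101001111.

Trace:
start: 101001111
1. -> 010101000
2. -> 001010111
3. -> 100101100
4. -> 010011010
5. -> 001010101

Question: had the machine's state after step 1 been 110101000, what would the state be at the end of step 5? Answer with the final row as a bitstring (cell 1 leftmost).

010110101

state after step 1 := 110101000
2. -> 101010110
3. -> 010101101
4. -> 101011010
5. -> 010110101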